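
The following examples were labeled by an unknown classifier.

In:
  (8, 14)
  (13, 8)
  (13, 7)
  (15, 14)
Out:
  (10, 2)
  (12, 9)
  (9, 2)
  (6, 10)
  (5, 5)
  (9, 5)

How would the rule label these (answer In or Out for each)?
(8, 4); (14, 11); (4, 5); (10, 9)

Every 'In' example satisfies: max ≥ 13. None of the 'Out' examples do.
(8, 4): max 8 — does not pass, so Out. (14, 11): max 14 — matches, so In. (4, 5): max 5 — does not pass, so Out. (10, 9): max 10 — does not pass, so Out.

Out, In, Out, Out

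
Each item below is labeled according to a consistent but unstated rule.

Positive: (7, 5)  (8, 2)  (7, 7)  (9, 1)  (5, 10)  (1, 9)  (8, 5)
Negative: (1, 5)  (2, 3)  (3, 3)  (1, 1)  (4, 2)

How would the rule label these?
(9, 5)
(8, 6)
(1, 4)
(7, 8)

Positive, Positive, Negative, Positive

The simplest hypothesis consistent with all the labels is: sum ≥ 10.
(9, 5): 9+5 = 14 — fits, so Positive.
(8, 6): 8+6 = 14 — fits, so Positive.
(1, 4): 1+4 = 5 — fails this test, so Negative.
(7, 8): 7+8 = 15 — fits, so Positive.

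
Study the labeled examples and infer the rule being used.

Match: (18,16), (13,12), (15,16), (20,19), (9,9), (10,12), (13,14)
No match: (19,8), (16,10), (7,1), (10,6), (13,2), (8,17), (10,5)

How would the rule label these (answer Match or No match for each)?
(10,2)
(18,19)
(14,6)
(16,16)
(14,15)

No match, Match, No match, Match, Match

All 'Match' examples share one property — |first − second| ≤ 2 — and every 'No match' example lacks it.
(10,2) → |10−2| = 8 → No match.
(18,19) → |18−19| = 1 → Match.
(14,6) → |14−6| = 8 → No match.
(16,16) → |16−16| = 0 → Match.
(14,15) → |14−15| = 1 → Match.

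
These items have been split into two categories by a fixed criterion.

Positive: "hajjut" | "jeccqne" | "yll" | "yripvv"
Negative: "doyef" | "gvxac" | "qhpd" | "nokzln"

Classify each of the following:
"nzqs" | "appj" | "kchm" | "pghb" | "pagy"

The distinguishing property — has a double letter — holds for all the 'Positive' cases and none of the 'Negative' cases.
"nzqs": no doubled letter, doesn't qualify → Negative.
"appj": 'pp' doubled, has this property → Positive.
"kchm": no doubled letter, doesn't qualify → Negative.
"pghb": no doubled letter, doesn't qualify → Negative.
"pagy": no doubled letter, doesn't qualify → Negative.

Negative, Positive, Negative, Negative, Negative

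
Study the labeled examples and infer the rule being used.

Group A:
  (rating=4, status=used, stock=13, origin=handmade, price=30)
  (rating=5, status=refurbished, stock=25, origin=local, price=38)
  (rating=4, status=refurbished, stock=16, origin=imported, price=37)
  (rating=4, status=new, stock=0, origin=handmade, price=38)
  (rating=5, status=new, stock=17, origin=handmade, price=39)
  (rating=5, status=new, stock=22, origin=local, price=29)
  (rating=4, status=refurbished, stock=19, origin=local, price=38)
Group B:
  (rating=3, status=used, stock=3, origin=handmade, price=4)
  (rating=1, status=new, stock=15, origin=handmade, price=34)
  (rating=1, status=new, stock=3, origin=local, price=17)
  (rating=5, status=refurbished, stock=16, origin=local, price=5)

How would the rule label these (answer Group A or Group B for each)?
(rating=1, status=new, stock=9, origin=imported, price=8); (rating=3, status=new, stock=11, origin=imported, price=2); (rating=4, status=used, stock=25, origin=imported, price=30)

'Group A' ⟺ price ≥ 17 AND rating ≥ 3.

Group B, Group B, Group A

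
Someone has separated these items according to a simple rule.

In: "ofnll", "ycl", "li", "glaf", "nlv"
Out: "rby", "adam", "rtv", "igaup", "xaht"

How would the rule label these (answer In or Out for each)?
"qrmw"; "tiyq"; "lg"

Out, Out, In

Looking at the examples, the only property every 'In' case has and every 'Out' case lacks is: contains 'l'.
Out: "qrmw", since no 'l'. Out: "tiyq", since no 'l'. In: "lg", since has 'l'.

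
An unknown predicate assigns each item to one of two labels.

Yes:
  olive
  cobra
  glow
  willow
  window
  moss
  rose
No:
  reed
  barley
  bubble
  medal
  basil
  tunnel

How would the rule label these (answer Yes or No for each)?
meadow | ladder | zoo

Yes, No, Yes

The rule appears to be: contains 'o'.
meadow → has 'o' → Yes. ladder → no 'o' → No. zoo → has 'o' → Yes.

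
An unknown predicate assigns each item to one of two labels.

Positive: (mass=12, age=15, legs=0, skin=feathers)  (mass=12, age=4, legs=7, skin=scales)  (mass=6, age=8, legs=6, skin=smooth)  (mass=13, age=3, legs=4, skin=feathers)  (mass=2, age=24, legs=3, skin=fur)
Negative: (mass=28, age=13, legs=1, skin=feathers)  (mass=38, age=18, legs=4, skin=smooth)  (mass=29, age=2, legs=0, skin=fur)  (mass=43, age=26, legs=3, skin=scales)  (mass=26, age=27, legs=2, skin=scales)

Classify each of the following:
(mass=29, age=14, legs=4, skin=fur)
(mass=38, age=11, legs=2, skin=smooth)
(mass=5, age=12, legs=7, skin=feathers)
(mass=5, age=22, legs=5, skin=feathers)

Negative, Negative, Positive, Positive

Every 'Positive' example satisfies: mass ≤ 13. None of the 'Negative' examples do.
Negative: (mass=29, age=14, legs=4, skin=fur), since mass = 29.
Negative: (mass=38, age=11, legs=2, skin=smooth), since mass = 38.
Positive: (mass=5, age=12, legs=7, skin=feathers), since mass = 5.
Positive: (mass=5, age=22, legs=5, skin=feathers), since mass = 5.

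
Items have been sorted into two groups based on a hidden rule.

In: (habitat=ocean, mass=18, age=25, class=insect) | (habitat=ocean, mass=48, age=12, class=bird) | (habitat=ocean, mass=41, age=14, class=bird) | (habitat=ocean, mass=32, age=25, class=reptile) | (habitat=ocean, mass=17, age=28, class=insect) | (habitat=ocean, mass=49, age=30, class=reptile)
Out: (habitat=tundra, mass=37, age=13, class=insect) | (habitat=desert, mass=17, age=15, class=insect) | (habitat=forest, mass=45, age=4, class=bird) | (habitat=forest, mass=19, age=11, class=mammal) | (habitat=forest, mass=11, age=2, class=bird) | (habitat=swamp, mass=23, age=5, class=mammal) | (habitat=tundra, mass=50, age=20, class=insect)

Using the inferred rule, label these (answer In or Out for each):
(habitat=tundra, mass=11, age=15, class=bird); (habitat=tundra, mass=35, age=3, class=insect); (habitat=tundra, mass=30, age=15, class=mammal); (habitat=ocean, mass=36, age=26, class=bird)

Out, Out, Out, In

The distinguishing property — habitat is ocean — holds for all the 'In' cases and none of the 'Out' cases.
(habitat=tundra, mass=11, age=15, class=bird) — habitat is tundra, hence Out.
(habitat=tundra, mass=35, age=3, class=insect) — habitat is tundra, hence Out.
(habitat=tundra, mass=30, age=15, class=mammal) — habitat is tundra, hence Out.
(habitat=ocean, mass=36, age=26, class=bird) — habitat is ocean, hence In.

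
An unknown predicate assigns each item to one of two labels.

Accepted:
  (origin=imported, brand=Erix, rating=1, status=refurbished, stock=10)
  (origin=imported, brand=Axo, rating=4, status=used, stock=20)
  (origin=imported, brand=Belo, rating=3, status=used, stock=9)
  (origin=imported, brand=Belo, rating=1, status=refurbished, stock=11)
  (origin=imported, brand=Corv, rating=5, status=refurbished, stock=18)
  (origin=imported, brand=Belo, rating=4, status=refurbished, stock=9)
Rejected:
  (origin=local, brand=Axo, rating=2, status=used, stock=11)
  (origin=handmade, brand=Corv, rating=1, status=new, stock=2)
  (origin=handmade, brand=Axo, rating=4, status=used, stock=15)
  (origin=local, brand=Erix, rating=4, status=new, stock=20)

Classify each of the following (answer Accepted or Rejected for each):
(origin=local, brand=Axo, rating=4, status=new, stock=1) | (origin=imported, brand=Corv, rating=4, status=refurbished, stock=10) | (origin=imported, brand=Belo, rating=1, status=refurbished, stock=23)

Rejected, Accepted, Accepted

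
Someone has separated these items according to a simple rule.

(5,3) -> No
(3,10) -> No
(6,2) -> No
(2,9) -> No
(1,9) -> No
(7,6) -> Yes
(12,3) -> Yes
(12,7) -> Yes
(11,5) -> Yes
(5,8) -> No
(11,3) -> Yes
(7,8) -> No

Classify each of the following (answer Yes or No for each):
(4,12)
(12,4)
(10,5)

No, Yes, Yes

The simplest hypothesis consistent with all the labels is: first > second AND sum ≥ 10.
(4,12) → 4 < 12, 4+12 = 16 → No. (12,4) → 12 > 4, 12+4 = 16 → Yes. (10,5) → 10 > 5, 10+5 = 15 → Yes.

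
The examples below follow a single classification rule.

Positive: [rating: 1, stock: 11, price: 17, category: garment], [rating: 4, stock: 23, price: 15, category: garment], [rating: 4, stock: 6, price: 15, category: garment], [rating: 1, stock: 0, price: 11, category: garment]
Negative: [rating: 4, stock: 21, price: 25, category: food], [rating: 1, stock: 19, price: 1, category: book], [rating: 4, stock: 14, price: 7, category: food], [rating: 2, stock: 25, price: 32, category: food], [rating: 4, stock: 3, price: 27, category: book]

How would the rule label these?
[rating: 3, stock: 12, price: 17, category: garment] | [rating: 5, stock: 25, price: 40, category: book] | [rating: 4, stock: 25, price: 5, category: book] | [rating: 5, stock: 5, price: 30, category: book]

The classifier is using: category is garment.
Positive: [rating: 3, stock: 12, price: 17, category: garment], since category is garment. Negative: [rating: 5, stock: 25, price: 40, category: book], since category is book. Negative: [rating: 4, stock: 25, price: 5, category: book], since category is book. Negative: [rating: 5, stock: 5, price: 30, category: book], since category is book.

Positive, Negative, Negative, Negative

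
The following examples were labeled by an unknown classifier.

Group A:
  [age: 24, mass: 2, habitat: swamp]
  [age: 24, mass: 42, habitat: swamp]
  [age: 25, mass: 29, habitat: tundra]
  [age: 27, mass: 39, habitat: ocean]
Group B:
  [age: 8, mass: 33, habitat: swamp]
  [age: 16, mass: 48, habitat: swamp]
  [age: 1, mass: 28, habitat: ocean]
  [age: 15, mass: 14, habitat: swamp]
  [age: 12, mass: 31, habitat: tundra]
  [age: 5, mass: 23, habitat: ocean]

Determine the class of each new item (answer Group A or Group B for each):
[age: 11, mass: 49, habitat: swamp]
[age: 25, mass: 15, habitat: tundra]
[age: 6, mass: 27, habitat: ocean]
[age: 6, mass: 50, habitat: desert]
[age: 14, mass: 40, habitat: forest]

The simplest hypothesis consistent with all the labels is: age ≥ 24.
Group B: [age: 11, mass: 49, habitat: swamp], since age = 11.
Group A: [age: 25, mass: 15, habitat: tundra], since age = 25.
Group B: [age: 6, mass: 27, habitat: ocean], since age = 6.
Group B: [age: 6, mass: 50, habitat: desert], since age = 6.
Group B: [age: 14, mass: 40, habitat: forest], since age = 14.

Group B, Group A, Group B, Group B, Group B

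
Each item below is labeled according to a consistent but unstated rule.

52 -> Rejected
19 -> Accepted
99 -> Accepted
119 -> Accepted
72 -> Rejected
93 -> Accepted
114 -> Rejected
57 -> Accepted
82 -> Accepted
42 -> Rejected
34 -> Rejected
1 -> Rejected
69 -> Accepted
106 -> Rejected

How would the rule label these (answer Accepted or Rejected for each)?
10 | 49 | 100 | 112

The classifier is using: digit sum ≥ 10.

Rejected, Accepted, Rejected, Rejected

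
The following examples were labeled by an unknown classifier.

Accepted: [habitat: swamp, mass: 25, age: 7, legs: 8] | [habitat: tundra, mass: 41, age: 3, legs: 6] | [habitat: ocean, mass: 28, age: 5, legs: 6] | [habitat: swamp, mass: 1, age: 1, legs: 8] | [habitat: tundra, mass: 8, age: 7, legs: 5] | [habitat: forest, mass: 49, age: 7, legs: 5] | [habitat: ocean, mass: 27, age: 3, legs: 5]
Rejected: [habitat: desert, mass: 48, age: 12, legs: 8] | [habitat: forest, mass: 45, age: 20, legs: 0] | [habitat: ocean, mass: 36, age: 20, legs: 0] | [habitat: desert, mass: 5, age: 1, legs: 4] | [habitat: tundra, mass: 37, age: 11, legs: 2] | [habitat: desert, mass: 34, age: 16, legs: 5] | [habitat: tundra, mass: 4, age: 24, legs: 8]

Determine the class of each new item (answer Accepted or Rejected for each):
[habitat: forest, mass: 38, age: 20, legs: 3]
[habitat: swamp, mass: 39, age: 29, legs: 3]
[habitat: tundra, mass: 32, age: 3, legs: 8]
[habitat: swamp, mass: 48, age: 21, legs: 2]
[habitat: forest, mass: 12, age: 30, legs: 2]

Rejected, Rejected, Accepted, Rejected, Rejected

A rule that fits every label: age ≤ 7 AND legs ≥ 5 — true of each 'Accepted' example, false of each 'Rejected' one.
[habitat: forest, mass: 38, age: 20, legs: 3]: Rejected (age = 20, legs = 3).
[habitat: swamp, mass: 39, age: 29, legs: 3]: Rejected (age = 29, legs = 3).
[habitat: tundra, mass: 32, age: 3, legs: 8]: Accepted (age = 3, legs = 8).
[habitat: swamp, mass: 48, age: 21, legs: 2]: Rejected (age = 21, legs = 2).
[habitat: forest, mass: 12, age: 30, legs: 2]: Rejected (age = 30, legs = 2).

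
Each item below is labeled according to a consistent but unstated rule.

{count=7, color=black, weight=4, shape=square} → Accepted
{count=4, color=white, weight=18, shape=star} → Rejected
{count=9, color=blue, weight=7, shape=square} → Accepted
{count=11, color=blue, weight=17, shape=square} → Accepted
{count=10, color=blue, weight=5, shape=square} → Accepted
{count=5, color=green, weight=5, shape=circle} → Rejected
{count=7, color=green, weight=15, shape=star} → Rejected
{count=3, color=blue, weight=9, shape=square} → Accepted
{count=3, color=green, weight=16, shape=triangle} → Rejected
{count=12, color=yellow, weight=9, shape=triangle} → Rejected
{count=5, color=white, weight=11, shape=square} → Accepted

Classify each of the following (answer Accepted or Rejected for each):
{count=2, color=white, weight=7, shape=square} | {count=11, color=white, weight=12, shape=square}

Accepted, Accepted

The simplest hypothesis consistent with all the labels is: shape is square.
{count=2, color=white, weight=7, shape=square}: shape is square, has this property → Accepted. {count=11, color=white, weight=12, shape=square}: shape is square, has this property → Accepted.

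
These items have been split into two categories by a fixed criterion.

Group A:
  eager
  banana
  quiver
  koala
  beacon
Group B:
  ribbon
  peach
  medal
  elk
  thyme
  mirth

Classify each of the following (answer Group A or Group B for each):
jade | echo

Group B, Group B

Rule: has ≥ 3 vowels. This holds for each 'Group A' example and fails for each 'Group B' one.
jade: 2 vowels — does not pass, so Group B.
echo: 2 vowels — does not pass, so Group B.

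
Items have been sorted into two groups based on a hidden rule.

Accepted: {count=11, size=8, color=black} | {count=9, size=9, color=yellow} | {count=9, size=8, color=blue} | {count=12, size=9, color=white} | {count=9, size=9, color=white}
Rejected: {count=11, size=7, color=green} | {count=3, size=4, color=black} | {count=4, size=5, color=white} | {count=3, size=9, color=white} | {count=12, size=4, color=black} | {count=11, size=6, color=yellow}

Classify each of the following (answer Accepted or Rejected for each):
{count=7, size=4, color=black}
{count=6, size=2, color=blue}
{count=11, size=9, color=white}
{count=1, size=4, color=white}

'Accepted' ⟺ size ≥ 8 AND count ≥ 4.
{count=7, size=4, color=black} — size = 4, count = 7, hence Rejected.
{count=6, size=2, color=blue} — size = 2, count = 6, hence Rejected.
{count=11, size=9, color=white} — size = 9, count = 11, hence Accepted.
{count=1, size=4, color=white} — size = 4, count = 1, hence Rejected.

Rejected, Rejected, Accepted, Rejected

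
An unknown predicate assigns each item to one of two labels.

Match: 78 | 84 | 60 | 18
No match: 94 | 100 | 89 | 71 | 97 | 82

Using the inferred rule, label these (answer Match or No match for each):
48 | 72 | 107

The classifier is using: multiple of 3.
48: Match (48 = 3·16).
72: Match (72 = 3·24).
107: No match (107 = 3·35 + 2).

Match, Match, No match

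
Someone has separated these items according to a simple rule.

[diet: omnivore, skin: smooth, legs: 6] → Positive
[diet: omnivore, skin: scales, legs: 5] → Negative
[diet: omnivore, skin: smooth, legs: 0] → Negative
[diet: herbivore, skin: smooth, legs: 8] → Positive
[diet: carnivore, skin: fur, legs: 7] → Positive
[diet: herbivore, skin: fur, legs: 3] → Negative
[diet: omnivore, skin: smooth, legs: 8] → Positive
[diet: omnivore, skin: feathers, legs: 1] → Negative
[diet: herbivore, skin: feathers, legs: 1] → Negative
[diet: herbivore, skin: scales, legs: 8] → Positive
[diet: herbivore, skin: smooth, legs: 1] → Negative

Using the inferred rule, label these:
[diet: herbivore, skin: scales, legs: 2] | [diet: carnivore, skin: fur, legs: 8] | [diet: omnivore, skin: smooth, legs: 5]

One predicate separates the groups cleanly: legs ≥ 6.
[diet: herbivore, skin: scales, legs: 2]: Negative (legs = 2).
[diet: carnivore, skin: fur, legs: 8]: Positive (legs = 8).
[diet: omnivore, skin: smooth, legs: 5]: Negative (legs = 5).

Negative, Positive, Negative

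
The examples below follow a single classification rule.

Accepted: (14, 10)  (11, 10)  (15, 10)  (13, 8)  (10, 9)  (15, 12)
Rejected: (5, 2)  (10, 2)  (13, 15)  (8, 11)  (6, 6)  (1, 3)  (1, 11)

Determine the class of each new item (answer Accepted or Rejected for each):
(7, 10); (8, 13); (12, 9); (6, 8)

Rejected, Rejected, Accepted, Rejected

The common property of the 'Accepted' items is: first > second AND sum ≥ 19. No 'Rejected' item has it.
Rejected: (7, 10), since 7 < 10, 7+10 = 17.
Rejected: (8, 13), since 8 < 13, 8+13 = 21.
Accepted: (12, 9), since 12 > 9, 12+9 = 21.
Rejected: (6, 8), since 6 < 8, 6+8 = 14.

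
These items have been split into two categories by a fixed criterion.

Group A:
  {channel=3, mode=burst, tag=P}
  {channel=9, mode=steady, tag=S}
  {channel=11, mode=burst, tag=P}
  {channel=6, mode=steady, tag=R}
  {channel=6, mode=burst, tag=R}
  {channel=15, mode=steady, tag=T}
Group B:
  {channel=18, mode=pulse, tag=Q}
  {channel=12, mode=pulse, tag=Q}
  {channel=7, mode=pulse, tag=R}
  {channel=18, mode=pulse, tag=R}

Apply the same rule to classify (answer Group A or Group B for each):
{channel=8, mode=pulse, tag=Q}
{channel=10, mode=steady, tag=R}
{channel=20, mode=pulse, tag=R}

Group B, Group A, Group B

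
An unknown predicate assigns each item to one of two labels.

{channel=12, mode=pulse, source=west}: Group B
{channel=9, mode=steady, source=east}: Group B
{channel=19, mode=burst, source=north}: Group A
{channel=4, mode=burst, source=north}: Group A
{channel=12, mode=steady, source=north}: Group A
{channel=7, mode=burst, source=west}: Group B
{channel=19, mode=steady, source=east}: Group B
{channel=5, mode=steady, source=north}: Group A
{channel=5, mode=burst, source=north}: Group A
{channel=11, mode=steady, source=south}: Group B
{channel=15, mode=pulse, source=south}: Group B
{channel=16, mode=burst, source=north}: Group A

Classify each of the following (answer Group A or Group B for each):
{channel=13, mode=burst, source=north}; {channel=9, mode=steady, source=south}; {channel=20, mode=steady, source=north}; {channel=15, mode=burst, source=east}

Group A, Group B, Group A, Group B

The simplest hypothesis consistent with all the labels is: source is north.
Group A: {channel=13, mode=burst, source=north}, since source is north.
Group B: {channel=9, mode=steady, source=south}, since source is south.
Group A: {channel=20, mode=steady, source=north}, since source is north.
Group B: {channel=15, mode=burst, source=east}, since source is east.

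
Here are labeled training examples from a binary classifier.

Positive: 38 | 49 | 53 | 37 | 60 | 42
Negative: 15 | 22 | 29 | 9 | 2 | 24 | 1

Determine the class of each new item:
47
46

The rule appears to be: at least 37.
47 — 47 ≥ 37, hence Positive.
46 — 46 ≥ 37, hence Positive.

Positive, Positive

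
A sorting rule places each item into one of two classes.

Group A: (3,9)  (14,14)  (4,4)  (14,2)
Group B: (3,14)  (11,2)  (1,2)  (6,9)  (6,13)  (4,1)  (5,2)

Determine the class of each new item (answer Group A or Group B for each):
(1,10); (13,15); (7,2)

Group B, Group A, Group B

The distinguishing property — sum is even — holds for all the 'Group A' cases and none of the 'Group B' cases.
(1,10): 1+10 = 11 — doesn't qualify, so Group B. (13,15): 13+15 = 28 — qualifies, so Group A. (7,2): 7+2 = 9 — doesn't qualify, so Group B.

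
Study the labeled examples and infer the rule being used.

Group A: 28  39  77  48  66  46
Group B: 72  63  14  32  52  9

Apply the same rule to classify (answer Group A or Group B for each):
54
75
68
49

Group B, Group A, Group A, Group A

A rule that fits every label: digit sum ≥ 10 — true of each 'Group A' example, false of each 'Group B' one.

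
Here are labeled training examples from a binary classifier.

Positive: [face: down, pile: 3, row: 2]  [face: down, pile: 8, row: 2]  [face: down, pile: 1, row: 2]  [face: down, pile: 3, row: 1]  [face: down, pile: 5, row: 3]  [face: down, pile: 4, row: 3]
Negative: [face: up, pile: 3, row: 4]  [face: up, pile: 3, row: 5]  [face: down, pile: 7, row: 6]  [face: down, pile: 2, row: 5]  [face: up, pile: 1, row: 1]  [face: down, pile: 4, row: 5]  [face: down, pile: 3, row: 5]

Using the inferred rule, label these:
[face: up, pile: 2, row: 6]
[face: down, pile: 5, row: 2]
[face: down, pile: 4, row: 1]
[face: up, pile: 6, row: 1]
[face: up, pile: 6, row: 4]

Negative, Positive, Positive, Negative, Negative

The distinguishing property — face is down AND row ≤ 3 — holds for all the 'Positive' cases and none of the 'Negative' cases.
[face: up, pile: 2, row: 6]: Negative (face is up, row = 6).
[face: down, pile: 5, row: 2]: Positive (face is down, row = 2).
[face: down, pile: 4, row: 1]: Positive (face is down, row = 1).
[face: up, pile: 6, row: 1]: Negative (face is up, row = 1).
[face: up, pile: 6, row: 4]: Negative (face is up, row = 4).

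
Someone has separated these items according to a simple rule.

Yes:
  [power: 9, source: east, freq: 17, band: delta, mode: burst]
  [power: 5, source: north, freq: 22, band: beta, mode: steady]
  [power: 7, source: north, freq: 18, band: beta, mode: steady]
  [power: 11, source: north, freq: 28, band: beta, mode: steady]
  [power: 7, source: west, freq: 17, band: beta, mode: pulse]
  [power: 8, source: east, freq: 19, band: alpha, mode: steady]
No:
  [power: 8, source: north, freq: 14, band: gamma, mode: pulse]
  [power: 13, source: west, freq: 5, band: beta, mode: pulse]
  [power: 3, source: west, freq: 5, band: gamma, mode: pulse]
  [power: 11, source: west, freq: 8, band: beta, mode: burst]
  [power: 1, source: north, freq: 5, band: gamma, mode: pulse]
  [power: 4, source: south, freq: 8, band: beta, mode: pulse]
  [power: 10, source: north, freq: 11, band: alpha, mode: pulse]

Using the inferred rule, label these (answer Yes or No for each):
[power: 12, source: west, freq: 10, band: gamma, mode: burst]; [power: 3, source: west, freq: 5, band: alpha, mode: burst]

The simplest hypothesis consistent with all the labels is: freq ≥ 17.
[power: 12, source: west, freq: 10, band: gamma, mode: burst]: freq = 10, fails this test → No. [power: 3, source: west, freq: 5, band: alpha, mode: burst]: freq = 5, fails this test → No.

No, No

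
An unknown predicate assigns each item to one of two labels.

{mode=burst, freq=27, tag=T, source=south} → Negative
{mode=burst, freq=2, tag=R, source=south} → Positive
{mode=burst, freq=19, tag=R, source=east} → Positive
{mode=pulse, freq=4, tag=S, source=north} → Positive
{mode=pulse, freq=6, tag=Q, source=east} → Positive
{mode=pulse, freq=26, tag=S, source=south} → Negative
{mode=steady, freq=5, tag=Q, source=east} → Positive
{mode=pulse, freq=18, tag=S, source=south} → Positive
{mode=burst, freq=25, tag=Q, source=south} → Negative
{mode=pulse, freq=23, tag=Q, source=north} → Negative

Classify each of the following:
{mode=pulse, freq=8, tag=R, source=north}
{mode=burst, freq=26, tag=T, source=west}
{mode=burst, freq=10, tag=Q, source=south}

Positive, Negative, Positive

The classifier is using: freq ≤ 19.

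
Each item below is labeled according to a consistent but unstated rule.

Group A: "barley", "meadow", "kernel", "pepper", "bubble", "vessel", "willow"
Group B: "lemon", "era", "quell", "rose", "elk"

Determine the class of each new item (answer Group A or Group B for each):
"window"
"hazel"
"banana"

All 'Group A' examples share one property — length 6 — and every 'Group B' example lacks it.
"window": length 6, has this property → Group A.
"hazel": length 5, does not pass → Group B.
"banana": length 6, has this property → Group A.

Group A, Group B, Group A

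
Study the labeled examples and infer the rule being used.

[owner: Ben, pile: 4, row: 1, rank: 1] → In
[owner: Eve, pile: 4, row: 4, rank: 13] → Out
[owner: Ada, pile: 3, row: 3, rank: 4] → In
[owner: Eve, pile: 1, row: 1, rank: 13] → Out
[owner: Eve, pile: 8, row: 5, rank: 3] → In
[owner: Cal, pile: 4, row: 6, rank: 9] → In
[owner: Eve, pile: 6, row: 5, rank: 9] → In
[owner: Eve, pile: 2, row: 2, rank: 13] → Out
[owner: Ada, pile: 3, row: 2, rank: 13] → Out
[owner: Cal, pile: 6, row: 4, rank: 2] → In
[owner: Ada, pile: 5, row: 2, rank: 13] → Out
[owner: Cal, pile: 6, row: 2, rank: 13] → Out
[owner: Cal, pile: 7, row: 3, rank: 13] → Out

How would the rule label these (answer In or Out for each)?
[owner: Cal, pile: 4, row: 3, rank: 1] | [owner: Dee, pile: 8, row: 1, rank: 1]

In, In

A rule that fits every label: rank ≤ 9 — true of each 'In' example, false of each 'Out' one.
[owner: Cal, pile: 4, row: 3, rank: 1]: rank = 1 — matches, so In.
[owner: Dee, pile: 8, row: 1, rank: 1]: rank = 1 — matches, so In.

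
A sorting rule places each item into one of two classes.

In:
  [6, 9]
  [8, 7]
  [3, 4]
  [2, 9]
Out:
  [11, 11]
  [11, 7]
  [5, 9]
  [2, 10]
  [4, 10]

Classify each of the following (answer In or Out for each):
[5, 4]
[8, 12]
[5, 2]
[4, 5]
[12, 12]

In, Out, In, In, Out

Rule: sum is odd. This holds for each 'In' example and fails for each 'Out' one.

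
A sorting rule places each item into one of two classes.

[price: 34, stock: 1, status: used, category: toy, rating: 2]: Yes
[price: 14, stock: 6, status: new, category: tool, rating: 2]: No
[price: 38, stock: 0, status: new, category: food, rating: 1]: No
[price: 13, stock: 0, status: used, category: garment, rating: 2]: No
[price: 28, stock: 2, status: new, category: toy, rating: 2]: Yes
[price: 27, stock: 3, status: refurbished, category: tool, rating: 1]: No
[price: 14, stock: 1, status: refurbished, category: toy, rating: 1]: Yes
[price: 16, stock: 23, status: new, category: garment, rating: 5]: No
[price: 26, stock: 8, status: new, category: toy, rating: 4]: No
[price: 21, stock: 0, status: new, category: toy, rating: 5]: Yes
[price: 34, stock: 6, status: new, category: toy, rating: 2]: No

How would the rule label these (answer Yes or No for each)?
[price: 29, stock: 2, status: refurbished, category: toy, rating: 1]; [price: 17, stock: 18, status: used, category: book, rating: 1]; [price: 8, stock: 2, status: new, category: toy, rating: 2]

Yes, No, Yes

One predicate separates the groups cleanly: category is toy AND stock ≤ 2.
[price: 29, stock: 2, status: refurbished, category: toy, rating: 1] — category is toy, stock = 2, hence Yes.
[price: 17, stock: 18, status: used, category: book, rating: 1] — category is book, stock = 18, hence No.
[price: 8, stock: 2, status: new, category: toy, rating: 2] — category is toy, stock = 2, hence Yes.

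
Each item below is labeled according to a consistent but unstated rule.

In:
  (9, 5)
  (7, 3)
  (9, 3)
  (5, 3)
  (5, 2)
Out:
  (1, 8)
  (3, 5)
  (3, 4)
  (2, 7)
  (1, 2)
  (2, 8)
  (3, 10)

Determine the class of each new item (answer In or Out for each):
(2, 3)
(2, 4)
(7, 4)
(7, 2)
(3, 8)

Out, Out, In, In, Out

Every 'In' example satisfies: first > second. None of the 'Out' examples do.
(2, 3): 2 < 3, lacks this property → Out. (2, 4): 2 < 4, lacks this property → Out. (7, 4): 7 > 4, checks out → In. (7, 2): 7 > 2, checks out → In. (3, 8): 3 < 8, lacks this property → Out.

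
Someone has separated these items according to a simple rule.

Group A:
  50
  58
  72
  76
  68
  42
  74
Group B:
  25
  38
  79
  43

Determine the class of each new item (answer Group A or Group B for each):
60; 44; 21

The classifier is using: even AND at least 42.
Group A: 60, since 60 is even, 60 ≥ 42. Group A: 44, since 44 is even, 44 ≥ 42. Group B: 21, since 21 is odd, 21 < 42.

Group A, Group A, Group B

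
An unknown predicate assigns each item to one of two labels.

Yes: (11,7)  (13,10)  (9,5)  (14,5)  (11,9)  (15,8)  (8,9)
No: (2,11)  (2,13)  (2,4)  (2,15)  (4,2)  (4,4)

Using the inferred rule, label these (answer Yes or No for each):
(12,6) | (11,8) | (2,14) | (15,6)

Yes, Yes, No, Yes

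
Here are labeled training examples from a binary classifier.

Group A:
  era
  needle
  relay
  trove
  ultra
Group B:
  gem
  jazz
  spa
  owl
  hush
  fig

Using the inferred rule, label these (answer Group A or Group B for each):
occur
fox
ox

Group A, Group B, Group B

The simplest hypothesis consistent with all the labels is: has ≥ 2 vowels.
occur: 2 vowels — fits, so Group A. fox: 1 vowel — does not satisfy this, so Group B. ox: 1 vowel — does not satisfy this, so Group B.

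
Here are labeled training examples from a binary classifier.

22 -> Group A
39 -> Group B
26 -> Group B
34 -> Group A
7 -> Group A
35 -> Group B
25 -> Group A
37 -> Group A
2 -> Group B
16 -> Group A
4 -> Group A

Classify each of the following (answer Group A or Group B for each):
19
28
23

Group A, Group A, Group B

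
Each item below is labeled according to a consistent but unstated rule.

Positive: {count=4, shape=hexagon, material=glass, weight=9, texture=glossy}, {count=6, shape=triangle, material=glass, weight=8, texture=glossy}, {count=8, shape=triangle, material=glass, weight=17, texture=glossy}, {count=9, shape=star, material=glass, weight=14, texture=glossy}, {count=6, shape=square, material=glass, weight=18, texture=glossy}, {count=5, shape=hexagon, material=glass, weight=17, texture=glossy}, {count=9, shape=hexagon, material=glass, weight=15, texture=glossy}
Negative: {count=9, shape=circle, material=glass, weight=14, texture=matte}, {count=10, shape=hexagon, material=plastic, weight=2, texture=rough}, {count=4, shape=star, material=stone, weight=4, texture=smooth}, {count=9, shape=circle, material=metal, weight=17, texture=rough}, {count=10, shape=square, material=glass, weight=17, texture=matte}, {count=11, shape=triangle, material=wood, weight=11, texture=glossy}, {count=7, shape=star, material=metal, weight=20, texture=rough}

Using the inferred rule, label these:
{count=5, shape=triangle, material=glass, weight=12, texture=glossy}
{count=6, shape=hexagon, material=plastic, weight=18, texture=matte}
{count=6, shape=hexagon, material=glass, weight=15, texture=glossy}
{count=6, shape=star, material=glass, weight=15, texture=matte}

Positive, Negative, Positive, Negative

The simplest hypothesis consistent with all the labels is: texture is glossy AND material is glass.
Positive: {count=5, shape=triangle, material=glass, weight=12, texture=glossy}, since texture is glossy, material is glass.
Negative: {count=6, shape=hexagon, material=plastic, weight=18, texture=matte}, since texture is matte, material is plastic.
Positive: {count=6, shape=hexagon, material=glass, weight=15, texture=glossy}, since texture is glossy, material is glass.
Negative: {count=6, shape=star, material=glass, weight=15, texture=matte}, since texture is matte, material is glass.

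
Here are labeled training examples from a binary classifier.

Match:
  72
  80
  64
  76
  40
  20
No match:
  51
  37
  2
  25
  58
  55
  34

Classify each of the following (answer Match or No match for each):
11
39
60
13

One predicate separates the groups cleanly: multiple of 4.

No match, No match, Match, No match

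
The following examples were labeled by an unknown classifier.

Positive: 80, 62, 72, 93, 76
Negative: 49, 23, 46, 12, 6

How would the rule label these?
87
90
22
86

Positive, Positive, Negative, Positive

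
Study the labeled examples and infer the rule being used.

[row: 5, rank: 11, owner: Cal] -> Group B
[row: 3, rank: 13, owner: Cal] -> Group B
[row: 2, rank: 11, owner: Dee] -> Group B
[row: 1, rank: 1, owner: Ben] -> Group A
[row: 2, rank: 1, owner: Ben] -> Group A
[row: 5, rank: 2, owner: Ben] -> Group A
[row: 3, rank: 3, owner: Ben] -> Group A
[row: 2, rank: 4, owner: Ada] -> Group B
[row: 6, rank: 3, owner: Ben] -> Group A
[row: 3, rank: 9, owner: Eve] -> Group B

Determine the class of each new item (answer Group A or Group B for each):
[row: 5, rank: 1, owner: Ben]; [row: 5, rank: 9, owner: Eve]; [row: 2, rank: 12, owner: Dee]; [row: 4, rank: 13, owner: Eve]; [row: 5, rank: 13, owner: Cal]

Group A, Group B, Group B, Group B, Group B

A rule that fits every label: owner is Ben — true of each 'Group A' example, false of each 'Group B' one.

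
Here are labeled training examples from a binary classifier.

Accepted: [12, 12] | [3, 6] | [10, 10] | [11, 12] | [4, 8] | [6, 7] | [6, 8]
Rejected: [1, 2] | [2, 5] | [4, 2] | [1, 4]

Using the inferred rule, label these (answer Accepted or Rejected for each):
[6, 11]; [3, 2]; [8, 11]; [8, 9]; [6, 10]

Accepted, Rejected, Accepted, Accepted, Accepted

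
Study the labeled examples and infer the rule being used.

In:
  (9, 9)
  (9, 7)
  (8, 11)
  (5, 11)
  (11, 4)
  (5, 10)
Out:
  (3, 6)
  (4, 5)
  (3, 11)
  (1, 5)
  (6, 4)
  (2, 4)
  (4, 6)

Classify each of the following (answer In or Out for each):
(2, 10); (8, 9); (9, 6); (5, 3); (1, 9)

The simplest hypothesis consistent with all the labels is: sum ≥ 15.

Out, In, In, Out, Out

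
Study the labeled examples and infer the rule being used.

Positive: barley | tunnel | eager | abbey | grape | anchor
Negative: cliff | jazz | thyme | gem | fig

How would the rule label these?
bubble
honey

Positive, Positive

The simplest hypothesis consistent with all the labels is: has ≥ 2 vowels.
bubble — 2 vowels, hence Positive. honey — 2 vowels, hence Positive.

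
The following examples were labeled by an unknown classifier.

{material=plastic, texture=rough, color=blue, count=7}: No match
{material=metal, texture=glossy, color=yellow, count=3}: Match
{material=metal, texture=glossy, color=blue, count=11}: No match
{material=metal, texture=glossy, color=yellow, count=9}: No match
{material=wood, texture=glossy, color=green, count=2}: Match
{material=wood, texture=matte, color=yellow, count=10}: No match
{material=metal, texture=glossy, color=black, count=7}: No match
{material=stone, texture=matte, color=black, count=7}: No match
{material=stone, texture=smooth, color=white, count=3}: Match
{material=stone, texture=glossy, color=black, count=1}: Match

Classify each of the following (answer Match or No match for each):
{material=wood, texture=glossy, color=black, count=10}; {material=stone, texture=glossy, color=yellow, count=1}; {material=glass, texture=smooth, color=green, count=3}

No match, Match, Match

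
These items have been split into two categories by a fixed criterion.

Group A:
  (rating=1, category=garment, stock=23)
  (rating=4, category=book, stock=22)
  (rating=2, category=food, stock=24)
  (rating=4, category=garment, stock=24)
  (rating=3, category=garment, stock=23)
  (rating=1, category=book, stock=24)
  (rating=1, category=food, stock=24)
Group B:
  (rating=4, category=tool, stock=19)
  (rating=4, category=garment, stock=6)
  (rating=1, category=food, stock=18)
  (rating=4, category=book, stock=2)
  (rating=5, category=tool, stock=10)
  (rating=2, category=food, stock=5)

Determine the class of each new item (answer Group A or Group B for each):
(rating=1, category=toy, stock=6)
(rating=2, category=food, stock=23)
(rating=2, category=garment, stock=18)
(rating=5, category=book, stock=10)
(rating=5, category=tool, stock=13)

Group B, Group A, Group B, Group B, Group B

One predicate separates the groups cleanly: stock ≥ 22.
(rating=1, category=toy, stock=6) — stock = 6, hence Group B. (rating=2, category=food, stock=23) — stock = 23, hence Group A. (rating=2, category=garment, stock=18) — stock = 18, hence Group B. (rating=5, category=book, stock=10) — stock = 10, hence Group B. (rating=5, category=tool, stock=13) — stock = 13, hence Group B.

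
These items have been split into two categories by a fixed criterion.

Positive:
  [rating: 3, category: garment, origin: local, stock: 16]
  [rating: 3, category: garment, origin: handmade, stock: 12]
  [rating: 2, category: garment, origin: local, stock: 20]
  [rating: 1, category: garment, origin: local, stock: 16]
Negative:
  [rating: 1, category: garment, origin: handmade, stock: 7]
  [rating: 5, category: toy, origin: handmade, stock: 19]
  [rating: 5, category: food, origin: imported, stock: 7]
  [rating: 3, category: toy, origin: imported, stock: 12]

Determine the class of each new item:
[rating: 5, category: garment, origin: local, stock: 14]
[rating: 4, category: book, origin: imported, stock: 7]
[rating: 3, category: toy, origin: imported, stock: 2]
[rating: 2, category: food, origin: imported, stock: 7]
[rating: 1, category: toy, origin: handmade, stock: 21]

Positive, Negative, Negative, Negative, Negative

One predicate separates the groups cleanly: category is garment AND stock ≥ 12.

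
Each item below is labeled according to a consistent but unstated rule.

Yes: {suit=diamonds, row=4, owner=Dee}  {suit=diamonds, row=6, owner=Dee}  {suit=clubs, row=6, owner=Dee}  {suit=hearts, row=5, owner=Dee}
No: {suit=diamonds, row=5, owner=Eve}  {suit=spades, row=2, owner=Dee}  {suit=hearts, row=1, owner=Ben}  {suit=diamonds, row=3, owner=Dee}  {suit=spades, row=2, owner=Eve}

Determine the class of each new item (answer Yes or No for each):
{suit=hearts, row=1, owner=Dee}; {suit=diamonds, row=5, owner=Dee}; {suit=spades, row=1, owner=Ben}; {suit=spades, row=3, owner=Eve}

All 'Yes' examples share one property — owner is Dee AND row ≥ 4 — and every 'No' example lacks it.
{suit=hearts, row=1, owner=Dee}: owner is Dee, row = 1, doesn't match → No.
{suit=diamonds, row=5, owner=Dee}: owner is Dee, row = 5, meets the rule → Yes.
{suit=spades, row=1, owner=Ben}: owner is Ben, row = 1, doesn't match → No.
{suit=spades, row=3, owner=Eve}: owner is Eve, row = 3, doesn't match → No.

No, Yes, No, No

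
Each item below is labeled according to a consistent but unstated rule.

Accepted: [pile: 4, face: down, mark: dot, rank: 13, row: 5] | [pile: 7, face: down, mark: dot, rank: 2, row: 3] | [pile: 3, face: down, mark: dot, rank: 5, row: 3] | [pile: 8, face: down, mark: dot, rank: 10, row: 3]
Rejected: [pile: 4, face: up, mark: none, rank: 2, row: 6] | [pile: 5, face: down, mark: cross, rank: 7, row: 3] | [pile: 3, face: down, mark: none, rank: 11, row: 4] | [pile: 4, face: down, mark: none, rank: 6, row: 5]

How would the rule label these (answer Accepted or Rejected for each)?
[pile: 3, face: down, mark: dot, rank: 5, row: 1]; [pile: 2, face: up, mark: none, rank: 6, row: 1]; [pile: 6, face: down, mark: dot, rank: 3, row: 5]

The rule appears to be: mark is dot.
[pile: 3, face: down, mark: dot, rank: 5, row: 1]: mark is dot, checks out → Accepted.
[pile: 2, face: up, mark: none, rank: 6, row: 1]: mark is none, does not pass → Rejected.
[pile: 6, face: down, mark: dot, rank: 3, row: 5]: mark is dot, checks out → Accepted.

Accepted, Rejected, Accepted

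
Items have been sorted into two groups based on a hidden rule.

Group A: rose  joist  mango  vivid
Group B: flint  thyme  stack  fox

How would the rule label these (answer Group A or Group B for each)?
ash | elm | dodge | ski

Group B, Group B, Group A, Group B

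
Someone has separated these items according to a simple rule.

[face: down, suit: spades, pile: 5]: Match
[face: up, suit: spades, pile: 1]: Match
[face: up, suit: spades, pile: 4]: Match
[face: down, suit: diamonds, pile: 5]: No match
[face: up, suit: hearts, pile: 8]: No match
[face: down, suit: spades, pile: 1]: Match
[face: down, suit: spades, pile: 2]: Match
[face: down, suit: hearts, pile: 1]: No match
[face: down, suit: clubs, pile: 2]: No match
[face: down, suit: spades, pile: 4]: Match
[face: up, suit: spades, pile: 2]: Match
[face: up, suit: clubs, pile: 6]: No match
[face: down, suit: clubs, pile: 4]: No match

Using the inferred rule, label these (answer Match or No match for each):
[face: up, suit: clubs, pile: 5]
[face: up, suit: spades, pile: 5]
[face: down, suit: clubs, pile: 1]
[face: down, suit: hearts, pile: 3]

Every 'Match' example satisfies: suit is spades. None of the 'No match' examples do.
[face: up, suit: clubs, pile: 5]: suit is clubs — fails this test, so No match. [face: up, suit: spades, pile: 5]: suit is spades — matches, so Match. [face: down, suit: clubs, pile: 1]: suit is clubs — fails this test, so No match. [face: down, suit: hearts, pile: 3]: suit is hearts — fails this test, so No match.

No match, Match, No match, No match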